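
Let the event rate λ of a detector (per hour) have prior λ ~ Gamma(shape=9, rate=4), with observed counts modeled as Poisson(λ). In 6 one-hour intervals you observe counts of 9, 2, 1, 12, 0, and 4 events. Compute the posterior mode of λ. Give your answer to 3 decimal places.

λ̂_MAP = 3.600

Σxᵢ = 9+2+1+12+0+4 = 28, with n = 6.
Posterior ∝ λ^8e^(−4λ) · λ^28e^(−6λ) = λ^36e^(−10λ), i.e. Gamma(shape=37, rate=10).
The mode of a Gamma(a, b) with a ≥ 1 (shape–rate) is (a−1)/b = 36/10 ≈ 3.600.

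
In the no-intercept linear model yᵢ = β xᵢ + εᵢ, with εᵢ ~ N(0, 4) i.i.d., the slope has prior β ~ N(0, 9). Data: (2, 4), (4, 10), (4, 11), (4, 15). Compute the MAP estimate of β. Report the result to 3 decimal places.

log p(β | y) = −Σ(yᵢ − βxᵢ)²/(2·4) − β²/(2·9) + const.
Setting the derivative to zero: Σxᵢ(yᵢ − βxᵢ)/4 − β/9 = 0, so β = Σxᵢyᵢ / (Σxᵢ² + σ²/τ²).
Σxᵢyᵢ = 2·4 + 4·10 + 4·11 + 4·15 = 152; Σxᵢ² = 52; σ²/τ² = 4/9.
β̂_MAP = 152 / (52 + 4/9) = 152/(472/9) = 171/59 ≈ 2.898.

β̂_MAP = 2.898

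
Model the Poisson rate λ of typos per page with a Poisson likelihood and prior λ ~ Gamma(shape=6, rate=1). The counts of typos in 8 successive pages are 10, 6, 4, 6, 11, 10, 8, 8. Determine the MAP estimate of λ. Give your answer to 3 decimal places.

λ̂_MAP = 7.556

Σxᵢ = 10+6+4+6+11+10+8+8 = 63, with n = 8.
Posterior ∝ λ^5e^(−1λ) · λ^63e^(−8λ) = λ^68e^(−9λ), i.e. Gamma(shape=69, rate=9).
The mode of a Gamma(a, b) with a ≥ 1 (shape–rate) is (a−1)/b = 68/9 ≈ 7.556.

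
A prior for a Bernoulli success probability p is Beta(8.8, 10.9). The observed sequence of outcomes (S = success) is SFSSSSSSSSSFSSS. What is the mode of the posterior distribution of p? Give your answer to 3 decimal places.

Prior: Beta(8.8, 10.9).
Data: 13 successes in 15 trials (from the sequence). The binomial likelihood contributes p^13(1−p)^2, so the posterior is Beta(8.8+13, 10.9+2) = Beta(21.8, 12.9).
For Beta(a, b) with a, b > 1 the mode is (a−1)/(a+b−2) = 20.8/32.7 ≈ 0.636.

p̂_MAP = 0.636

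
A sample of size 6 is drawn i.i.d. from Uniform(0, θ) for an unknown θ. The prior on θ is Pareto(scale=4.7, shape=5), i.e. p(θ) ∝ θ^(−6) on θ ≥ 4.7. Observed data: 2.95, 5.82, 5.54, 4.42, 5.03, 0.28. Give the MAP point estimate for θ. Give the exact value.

θ̂_MAP = 5.82

The Uniform(0, θ) likelihood is θ^(−n) for θ ≥ max(xᵢ), zero otherwise. Here max(xᵢ) = 5.82.
Posterior ∝ θ^(−6) · θ^(−6) = θ^(−12) on θ ≥ max(4.7, 5.82) = 5.82.
This density is strictly decreasing in θ, so the posterior mode lies at the lower boundary of the support.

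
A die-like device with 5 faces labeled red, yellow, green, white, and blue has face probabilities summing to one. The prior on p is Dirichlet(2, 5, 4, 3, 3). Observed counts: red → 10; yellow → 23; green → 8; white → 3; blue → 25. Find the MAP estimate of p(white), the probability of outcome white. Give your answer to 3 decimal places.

The posterior is Dirichlet(αᵢ + nᵢ) = Dirichlet(12, 28, 12, 6, 28).
For a Dirichlet(a₁,…,a_K) with all aᵢ > 1, the mode has j-th component (aⱼ − 1)/(Σaᵢ − K).
Here Σaᵢ = 86 and K = 5, so p(white) = (6 − 1)/(86 − 5) = 5/81 ≈ 0.062.

MAP estimate of p(white) = 0.062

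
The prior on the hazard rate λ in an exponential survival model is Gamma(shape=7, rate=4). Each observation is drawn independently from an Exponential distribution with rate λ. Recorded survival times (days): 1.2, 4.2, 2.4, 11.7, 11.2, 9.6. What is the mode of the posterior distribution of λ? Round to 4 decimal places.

λ̂_MAP = 0.2709

The Exponential(rate=λ) likelihood is ∝ λ^n e^(−λΣtᵢ). Here n = 6 and Σtᵢ = 1.2 + 4.2 + 2.4 + 11.7 + 11.2 + 9.6 = 40.3.
Posterior ∝ λ^6e^(−4λ) · λ^6e^(−40.3λ) = λ^12e^(−44.3λ), i.e. Gamma(13, 44.3).
Mode = (a−1)/b = 12/44.3 ≈ 0.2709.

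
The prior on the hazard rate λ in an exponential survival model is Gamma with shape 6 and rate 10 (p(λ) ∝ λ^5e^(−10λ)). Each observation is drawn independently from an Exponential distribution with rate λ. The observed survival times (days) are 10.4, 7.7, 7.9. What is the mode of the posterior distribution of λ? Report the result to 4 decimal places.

The Exponential(rate=λ) likelihood is ∝ λ^n e^(−λΣtᵢ). Here n = 3 and Σtᵢ = 10.4 + 7.7 + 7.9 = 26.
Posterior ∝ λ^5e^(−10λ) · λ^3e^(−26λ) = λ^8e^(−36λ), i.e. Gamma(9, 36).
Mode = (a−1)/b = 8/36 ≈ 0.2222.

λ̂_MAP = 0.2222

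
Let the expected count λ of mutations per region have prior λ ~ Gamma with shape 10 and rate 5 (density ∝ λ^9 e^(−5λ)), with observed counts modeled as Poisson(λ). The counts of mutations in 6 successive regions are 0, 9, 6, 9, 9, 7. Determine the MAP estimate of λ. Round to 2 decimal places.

λ̂_MAP = 4.45

Σxᵢ = 0+9+6+9+9+7 = 40, with n = 6.
Posterior ∝ λ^9e^(−5λ) · λ^40e^(−6λ) = λ^49e^(−11λ), i.e. Gamma(shape=50, rate=11).
The mode of a Gamma(a, b) with a ≥ 1 (shape–rate) is (a−1)/b = 49/11 ≈ 4.45.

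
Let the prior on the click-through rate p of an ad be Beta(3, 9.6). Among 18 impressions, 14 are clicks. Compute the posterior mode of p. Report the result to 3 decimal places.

p̂_MAP = 0.559

Prior: Beta(3, 9.6).
Data: 14 successes in 18 trials. The binomial likelihood contributes p^14(1−p)^4, so the posterior is Beta(3+14, 9.6+4) = Beta(17, 13.6).
For Beta(a, b) with a, b > 1 the mode is (a−1)/(a+b−2) = 16/28.6 ≈ 0.559.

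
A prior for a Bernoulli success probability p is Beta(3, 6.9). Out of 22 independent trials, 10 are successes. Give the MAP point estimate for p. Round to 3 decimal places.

Prior: Beta(3, 6.9).
Data: 10 successes in 22 trials. The binomial likelihood contributes p^10(1−p)^12, so the posterior is Beta(3+10, 6.9+12) = Beta(13, 18.9).
For Beta(a, b) with a, b > 1 the mode is (a−1)/(a+b−2) = 12/29.9 ≈ 0.401.

p̂_MAP = 0.401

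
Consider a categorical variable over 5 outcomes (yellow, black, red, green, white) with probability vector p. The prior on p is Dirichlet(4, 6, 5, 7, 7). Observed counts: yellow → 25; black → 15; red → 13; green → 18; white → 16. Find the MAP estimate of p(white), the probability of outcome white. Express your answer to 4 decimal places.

MAP estimate of p(white) = 0.1982

The posterior is Dirichlet(αᵢ + nᵢ) = Dirichlet(29, 21, 18, 25, 23).
For a Dirichlet(a₁,…,a_K) with all aᵢ > 1, the mode has j-th component (aⱼ − 1)/(Σaᵢ − K).
Here Σaᵢ = 116 and K = 5, so p(white) = (23 − 1)/(116 − 5) = 22/111 ≈ 0.1982.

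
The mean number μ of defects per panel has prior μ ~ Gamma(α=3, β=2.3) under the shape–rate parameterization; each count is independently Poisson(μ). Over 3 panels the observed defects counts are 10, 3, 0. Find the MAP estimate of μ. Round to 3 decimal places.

Σxᵢ = 10+3+0 = 13, with n = 3.
Posterior ∝ μ^2e^(−2.3μ) · μ^13e^(−3μ) = μ^15e^(−5.3μ), i.e. Gamma(shape=16, rate=5.3).
The mode of a Gamma(a, b) with a ≥ 1 (shape–rate) is (a−1)/b = 15/5.3 ≈ 2.830.

μ̂_MAP = 2.830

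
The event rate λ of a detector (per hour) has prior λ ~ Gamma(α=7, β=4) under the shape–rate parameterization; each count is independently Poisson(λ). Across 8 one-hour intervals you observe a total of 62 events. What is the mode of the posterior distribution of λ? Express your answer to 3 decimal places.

Σxᵢ = 62, n = 8.
Posterior ∝ λ^6e^(−4λ) · λ^62e^(−8λ) = λ^68e^(−12λ), i.e. Gamma(shape=69, rate=12).
The mode of a Gamma(a, b) with a ≥ 1 (shape–rate) is (a−1)/b = 68/12 ≈ 5.667.

λ̂_MAP = 5.667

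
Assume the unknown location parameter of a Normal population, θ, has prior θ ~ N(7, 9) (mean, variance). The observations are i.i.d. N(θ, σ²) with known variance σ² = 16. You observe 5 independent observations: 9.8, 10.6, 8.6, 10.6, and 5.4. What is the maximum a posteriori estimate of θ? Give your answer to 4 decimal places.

n = 5; x̄ = (9.8 + 10.6 + 8.6 + 10.6 + 5.4)/5 = 45/5 = 9.
For a Normal prior and Normal likelihood with known variance, the posterior is Normal; its mode equals its mean, the precision-weighted average.
Prior precision 1/σ₀² = 1/9; data precision n/σ² = 5/16 = 0.3125.
θ̂ = ((1/9)·7 + 0.3125·9) / (1/9 + 0.3125) = (517/144)/(61/144) = 517/61 ≈ 8.4754.

θ̂_MAP = 8.4754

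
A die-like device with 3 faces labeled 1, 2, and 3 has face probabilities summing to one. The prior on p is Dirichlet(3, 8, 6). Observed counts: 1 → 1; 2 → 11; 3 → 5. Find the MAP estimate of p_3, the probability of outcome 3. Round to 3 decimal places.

The posterior is Dirichlet(αᵢ + nᵢ) = Dirichlet(4, 19, 11).
For a Dirichlet(a₁,…,a_K) with all aᵢ > 1, the mode has j-th component (aⱼ − 1)/(Σaᵢ − K).
Here Σaᵢ = 34 and K = 3, so p_3 = (11 − 1)/(34 − 3) = 10/31 ≈ 0.323.

MAP estimate: 0.323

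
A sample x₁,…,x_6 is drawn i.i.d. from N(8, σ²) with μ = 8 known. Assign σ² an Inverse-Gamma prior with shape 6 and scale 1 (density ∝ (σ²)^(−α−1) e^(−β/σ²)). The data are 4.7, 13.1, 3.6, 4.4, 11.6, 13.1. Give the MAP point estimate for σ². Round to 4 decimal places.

σ̂²_MAP = 5.5095

Sum of squared deviations about the known mean: SS = (4.7−8)² + (13.1−8)² + (3.6−8)² + (4.4−8)² + (11.6−8)² + (13.1−8)² = 108.19.
The Normal likelihood contributes (σ²)^(−n/2) exp(−SS/(2σ²)), so the posterior is Inverse-Gamma(α + n/2, β + SS/2) = Inverse-Gamma(9, 55.095).
The mode of Inverse-Gamma(a, b) is b/(a+1) = 55.095/10 ≈ 5.5095.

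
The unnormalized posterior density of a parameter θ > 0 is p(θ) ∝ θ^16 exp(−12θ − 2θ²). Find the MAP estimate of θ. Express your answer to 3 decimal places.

ℓ'(θ) = 16/θ − 12 − 4θ. Setting this to zero and multiplying by θ: 4θ² + 12θ − 16 = 0.
θ = (−12 + √(12² + 4·4·16)) / (2·4) = (−12 + √400) / 8 = (−12 + 20)/8 = 1.
ℓ''(θ) = −16/θ² − 4 < 0, confirming a maximum.

θ̂_MAP = 1.000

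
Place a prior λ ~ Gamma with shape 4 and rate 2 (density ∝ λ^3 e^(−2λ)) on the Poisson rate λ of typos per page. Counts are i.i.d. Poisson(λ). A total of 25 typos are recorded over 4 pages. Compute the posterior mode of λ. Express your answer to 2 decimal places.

Σxᵢ = 25, n = 4.
Posterior ∝ λ^3e^(−2λ) · λ^25e^(−4λ) = λ^28e^(−6λ), i.e. Gamma(shape=29, rate=6).
The mode of a Gamma(a, b) with a ≥ 1 (shape–rate) is (a−1)/b = 28/6 ≈ 4.67.

λ̂_MAP = 4.67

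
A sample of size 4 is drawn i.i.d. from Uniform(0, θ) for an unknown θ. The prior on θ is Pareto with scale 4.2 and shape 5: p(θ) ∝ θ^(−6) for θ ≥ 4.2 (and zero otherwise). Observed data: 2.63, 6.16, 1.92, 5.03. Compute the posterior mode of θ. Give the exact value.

θ̂_MAP = 6.16

The Uniform(0, θ) likelihood is θ^(−n) for θ ≥ max(xᵢ), zero otherwise. Here max(xᵢ) = 6.16.
Posterior ∝ θ^(−6) · θ^(−4) = θ^(−10) on θ ≥ max(4.2, 6.16) = 6.16.
This density is strictly decreasing in θ, so the posterior mode lies at the lower boundary of the support.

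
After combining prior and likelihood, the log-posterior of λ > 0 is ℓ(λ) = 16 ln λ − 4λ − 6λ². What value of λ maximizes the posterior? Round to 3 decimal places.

ℓ'(λ) = 16/λ − 4 − 12λ. Setting this to zero and multiplying by λ: 12λ² + 4λ − 16 = 0.
λ = (−4 + √(4² + 4·12·16)) / (2·12) = (−4 + √784) / 24 = (−4 + 28)/24 = 1.
ℓ''(λ) = −16/λ² − 12 < 0, confirming a maximum.

λ̂_MAP = 1.000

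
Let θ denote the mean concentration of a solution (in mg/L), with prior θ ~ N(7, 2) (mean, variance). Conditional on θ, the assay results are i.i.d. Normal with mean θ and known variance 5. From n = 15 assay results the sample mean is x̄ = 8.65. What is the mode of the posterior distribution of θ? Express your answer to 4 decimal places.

n = 15, x̄ = 8.65.
For a Normal prior and Normal likelihood with known variance, the posterior is Normal; its mode equals its mean, the precision-weighted average.
Prior precision 1/σ₀² = 1/2 = 0.5; data precision n/σ² = 15/5 = 3.
θ̂ = (0.5·7 + 3·8.65) / (0.5 + 3) = 29.45/3.5 = 589/70 ≈ 8.4143.

θ̂_MAP = 8.4143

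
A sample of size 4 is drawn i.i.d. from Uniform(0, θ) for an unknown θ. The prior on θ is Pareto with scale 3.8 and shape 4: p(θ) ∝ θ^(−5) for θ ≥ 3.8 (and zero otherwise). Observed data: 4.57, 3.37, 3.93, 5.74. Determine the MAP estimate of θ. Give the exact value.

θ̂_MAP = 5.74

The Uniform(0, θ) likelihood is θ^(−n) for θ ≥ max(xᵢ), zero otherwise. Here max(xᵢ) = 5.74.
Posterior ∝ θ^(−5) · θ^(−4) = θ^(−9) on θ ≥ max(3.8, 5.74) = 5.74.
This density is strictly decreasing in θ, so the posterior mode lies at the lower boundary of the support.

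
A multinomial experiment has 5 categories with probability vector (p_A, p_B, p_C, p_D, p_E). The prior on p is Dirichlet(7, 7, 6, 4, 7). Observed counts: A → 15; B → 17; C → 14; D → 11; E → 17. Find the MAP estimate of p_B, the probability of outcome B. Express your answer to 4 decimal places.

The posterior is Dirichlet(αᵢ + nᵢ) = Dirichlet(22, 24, 20, 15, 24).
For a Dirichlet(a₁,…,a_K) with all aᵢ > 1, the mode has j-th component (aⱼ − 1)/(Σaᵢ − K).
Here Σaᵢ = 105 and K = 5, so p_B = (24 − 1)/(105 − 5) = 23/100 ≈ 0.2300.

MAP estimate of p_B = 0.2300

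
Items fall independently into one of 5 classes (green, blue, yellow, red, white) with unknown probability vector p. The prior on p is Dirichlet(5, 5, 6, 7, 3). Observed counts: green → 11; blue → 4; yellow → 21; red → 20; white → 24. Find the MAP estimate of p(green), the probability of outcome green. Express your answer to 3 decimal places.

The posterior is Dirichlet(αᵢ + nᵢ) = Dirichlet(16, 9, 27, 27, 27).
For a Dirichlet(a₁,…,a_K) with all aᵢ > 1, the mode has j-th component (aⱼ − 1)/(Σaᵢ − K).
Here Σaᵢ = 106 and K = 5, so p(green) = (16 − 1)/(106 − 5) = 15/101 ≈ 0.149.

MAP estimate of p(green) = 0.149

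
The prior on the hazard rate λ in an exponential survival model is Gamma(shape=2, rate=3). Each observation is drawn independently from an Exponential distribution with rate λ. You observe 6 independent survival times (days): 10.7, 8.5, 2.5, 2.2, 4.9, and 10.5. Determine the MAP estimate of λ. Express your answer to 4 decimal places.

The Exponential(rate=λ) likelihood is ∝ λ^n e^(−λΣtᵢ). Here n = 6 and Σtᵢ = 10.7 + 8.5 + 2.5 + 2.2 + 4.9 + 10.5 = 39.3.
Posterior ∝ λe^(−3λ) · λ^6e^(−39.3λ) = λ^7e^(−42.3λ), i.e. Gamma(8, 42.3).
Mode = (a−1)/b = 7/42.3 ≈ 0.1655.

λ̂_MAP = 0.1655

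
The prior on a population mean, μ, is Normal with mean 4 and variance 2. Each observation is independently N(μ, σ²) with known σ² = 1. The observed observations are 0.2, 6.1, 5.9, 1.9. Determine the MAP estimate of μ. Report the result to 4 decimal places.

μ̂_MAP = 3.5778

n = 4; x̄ = (0.2 + 6.1 + 5.9 + 1.9)/4 = 14.1/4 = 3.525.
For a Normal prior and Normal likelihood with known variance, the posterior is Normal; its mode equals its mean, the precision-weighted average.
Prior precision 1/σ₀² = 1/2 = 0.5; data precision n/σ² = 4/1 = 4.
μ̂ = (0.5·4 + 4·3.525) / (0.5 + 4) = 16.1/4.5 = 161/45 ≈ 3.5778.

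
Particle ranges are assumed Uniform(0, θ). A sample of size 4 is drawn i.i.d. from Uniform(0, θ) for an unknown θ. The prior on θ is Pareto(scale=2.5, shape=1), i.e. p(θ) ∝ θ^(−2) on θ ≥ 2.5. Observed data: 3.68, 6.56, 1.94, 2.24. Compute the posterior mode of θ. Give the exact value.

θ̂_MAP = 6.56

The Uniform(0, θ) likelihood is θ^(−n) for θ ≥ max(xᵢ), zero otherwise. Here max(xᵢ) = 6.56.
Posterior ∝ θ^(−2) · θ^(−4) = θ^(−6) on θ ≥ max(2.5, 6.56) = 6.56.
This density is strictly decreasing in θ, so the posterior mode lies at the lower boundary of the support.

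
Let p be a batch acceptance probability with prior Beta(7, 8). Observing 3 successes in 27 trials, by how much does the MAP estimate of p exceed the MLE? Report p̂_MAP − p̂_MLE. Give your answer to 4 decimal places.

MAP − MLE = 0.1139

Posterior is Beta(10, 32); MAP = (10−1)/(42−2) = 9/40 ≈ 0.22500.
MLE ignores the prior: p̂_MLE = k/n = 3/27 ≈ 0.11111.
Difference = 9/40 − 3/27 = 41/360 ≈ 0.1139.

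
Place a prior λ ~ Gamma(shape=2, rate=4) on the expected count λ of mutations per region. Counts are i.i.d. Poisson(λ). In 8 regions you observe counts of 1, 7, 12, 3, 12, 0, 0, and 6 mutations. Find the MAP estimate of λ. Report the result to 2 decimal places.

Σxᵢ = 1+7+12+3+12+0+0+6 = 41, with n = 8.
Posterior ∝ λe^(−4λ) · λ^41e^(−8λ) = λ^42e^(−12λ), i.e. Gamma(shape=43, rate=12).
The mode of a Gamma(a, b) with a ≥ 1 (shape–rate) is (a−1)/b = 42/12 ≈ 3.50.

λ̂_MAP = 3.50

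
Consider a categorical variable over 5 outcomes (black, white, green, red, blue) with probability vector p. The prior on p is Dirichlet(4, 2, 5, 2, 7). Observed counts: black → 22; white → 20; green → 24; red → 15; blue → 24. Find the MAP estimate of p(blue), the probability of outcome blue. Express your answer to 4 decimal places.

The posterior is Dirichlet(αᵢ + nᵢ) = Dirichlet(26, 22, 29, 17, 31).
For a Dirichlet(a₁,…,a_K) with all aᵢ > 1, the mode has j-th component (aⱼ − 1)/(Σaᵢ − K).
Here Σaᵢ = 125 and K = 5, so p(blue) = (31 − 1)/(125 − 5) = 30/120 ≈ 0.2500.

MAP estimate of p(blue) = 0.2500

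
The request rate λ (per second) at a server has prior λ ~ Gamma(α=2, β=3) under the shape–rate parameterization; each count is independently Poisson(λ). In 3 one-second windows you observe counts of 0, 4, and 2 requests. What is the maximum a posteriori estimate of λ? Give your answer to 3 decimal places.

Σxᵢ = 0+4+2 = 6, with n = 3.
Posterior ∝ λe^(−3λ) · λ^6e^(−3λ) = λ^7e^(−6λ), i.e. Gamma(shape=8, rate=6).
The mode of a Gamma(a, b) with a ≥ 1 (shape–rate) is (a−1)/b = 7/6 ≈ 1.167.

λ̂_MAP = 1.167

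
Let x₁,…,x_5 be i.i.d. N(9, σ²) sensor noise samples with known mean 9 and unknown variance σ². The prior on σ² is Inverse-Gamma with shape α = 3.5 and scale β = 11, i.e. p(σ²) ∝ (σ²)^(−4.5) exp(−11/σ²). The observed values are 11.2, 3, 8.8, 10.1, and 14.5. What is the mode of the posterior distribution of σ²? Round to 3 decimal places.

Sum of squared deviations about the known mean: SS = (11.2−9)² + (3−9)² + (8.8−9)² + (10.1−9)² + (14.5−9)² = 72.34.
The Normal likelihood contributes (σ²)^(−n/2) exp(−SS/(2σ²)), so the posterior is Inverse-Gamma(α + n/2, β + SS/2) = Inverse-Gamma(6, 47.17).
The mode of Inverse-Gamma(a, b) is b/(a+1) = 47.17/7 ≈ 6.739.

σ̂²_MAP = 6.739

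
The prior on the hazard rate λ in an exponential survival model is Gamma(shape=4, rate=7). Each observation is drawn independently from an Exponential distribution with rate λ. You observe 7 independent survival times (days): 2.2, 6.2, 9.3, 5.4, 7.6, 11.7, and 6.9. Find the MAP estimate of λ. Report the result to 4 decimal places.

λ̂_MAP = 0.1776

The Exponential(rate=λ) likelihood is ∝ λ^n e^(−λΣtᵢ). Here n = 7 and Σtᵢ = 2.2 + 6.2 + 9.3 + 5.4 + 7.6 + 11.7 + 6.9 = 49.3.
Posterior ∝ λ^3e^(−7λ) · λ^7e^(−49.3λ) = λ^10e^(−56.3λ), i.e. Gamma(11, 56.3).
Mode = (a−1)/b = 10/56.3 ≈ 0.1776.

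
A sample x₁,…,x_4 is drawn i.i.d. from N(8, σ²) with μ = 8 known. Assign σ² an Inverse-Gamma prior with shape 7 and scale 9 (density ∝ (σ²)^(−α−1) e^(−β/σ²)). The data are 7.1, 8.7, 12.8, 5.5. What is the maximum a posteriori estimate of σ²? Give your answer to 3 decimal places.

σ̂²_MAP = 2.430

Sum of squared deviations about the known mean: SS = (7.1−8)² + (8.7−8)² + (12.8−8)² + (5.5−8)² = 30.59.
The Normal likelihood contributes (σ²)^(−n/2) exp(−SS/(2σ²)), so the posterior is Inverse-Gamma(α + n/2, β + SS/2) = Inverse-Gamma(9, 24.295).
The mode of Inverse-Gamma(a, b) is b/(a+1) = 24.295/10 ≈ 2.430.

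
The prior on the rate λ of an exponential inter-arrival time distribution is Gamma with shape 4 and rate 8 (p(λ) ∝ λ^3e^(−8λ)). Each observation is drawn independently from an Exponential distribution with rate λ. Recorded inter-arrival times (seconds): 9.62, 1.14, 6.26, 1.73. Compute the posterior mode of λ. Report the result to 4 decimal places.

λ̂_MAP = 0.2617

The Exponential(rate=λ) likelihood is ∝ λ^n e^(−λΣtᵢ). Here n = 4 and Σtᵢ = 9.62 + 1.14 + 6.26 + 1.73 = 18.75.
Posterior ∝ λ^3e^(−8λ) · λ^4e^(−18.75λ) = λ^7e^(−26.75λ), i.e. Gamma(8, 26.75).
Mode = (a−1)/b = 7/26.75 ≈ 0.2617.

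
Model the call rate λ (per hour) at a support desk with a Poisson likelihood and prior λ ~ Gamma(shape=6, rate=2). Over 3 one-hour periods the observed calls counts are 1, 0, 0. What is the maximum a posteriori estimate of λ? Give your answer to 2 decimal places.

Σxᵢ = 1+0+0 = 1, with n = 3.
Posterior ∝ λ^5e^(−2λ) · λe^(−3λ) = λ^6e^(−5λ), i.e. Gamma(shape=7, rate=5).
The mode of a Gamma(a, b) with a ≥ 1 (shape–rate) is (a−1)/b = 6/5 ≈ 1.20.

λ̂_MAP = 1.20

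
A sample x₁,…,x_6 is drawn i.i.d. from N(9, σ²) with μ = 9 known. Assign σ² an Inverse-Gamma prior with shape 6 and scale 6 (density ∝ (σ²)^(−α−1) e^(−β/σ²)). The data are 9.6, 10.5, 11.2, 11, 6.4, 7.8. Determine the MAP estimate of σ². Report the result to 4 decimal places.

σ̂²_MAP = 1.5825

Sum of squared deviations about the known mean: SS = (9.6−9)² + (10.5−9)² + (11.2−9)² + (11−9)² + (6.4−9)² + (7.8−9)² = 19.65.
The Normal likelihood contributes (σ²)^(−n/2) exp(−SS/(2σ²)), so the posterior is Inverse-Gamma(α + n/2, β + SS/2) = Inverse-Gamma(9, 15.825).
The mode of Inverse-Gamma(a, b) is b/(a+1) = 15.825/10 ≈ 1.5825.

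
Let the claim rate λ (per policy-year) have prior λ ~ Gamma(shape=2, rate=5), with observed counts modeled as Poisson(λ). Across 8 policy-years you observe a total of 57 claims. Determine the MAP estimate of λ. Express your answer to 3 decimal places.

λ̂_MAP = 4.462

Σxᵢ = 57, n = 8.
Posterior ∝ λe^(−5λ) · λ^57e^(−8λ) = λ^58e^(−13λ), i.e. Gamma(shape=59, rate=13).
The mode of a Gamma(a, b) with a ≥ 1 (shape–rate) is (a−1)/b = 58/13 ≈ 4.462.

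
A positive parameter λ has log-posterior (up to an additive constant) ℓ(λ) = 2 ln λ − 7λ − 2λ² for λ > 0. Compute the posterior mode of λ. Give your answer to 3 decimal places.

λ̂_MAP = 0.250

ℓ'(λ) = 2/λ − 7 − 4λ. Setting this to zero and multiplying by λ: 4λ² + 7λ − 2 = 0.
λ = (−7 + √(7² + 4·4·2)) / (2·4) = (−7 + √81) / 8 = (−7 + 9)/8 = 1/4.
ℓ''(λ) = −2/λ² − 4 < 0, confirming a maximum.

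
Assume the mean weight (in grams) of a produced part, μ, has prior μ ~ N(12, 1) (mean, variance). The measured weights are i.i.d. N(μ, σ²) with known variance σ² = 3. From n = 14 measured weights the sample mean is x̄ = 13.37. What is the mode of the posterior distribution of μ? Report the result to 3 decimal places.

μ̂_MAP = 13.128

n = 14, x̄ = 13.37.
For a Normal prior and Normal likelihood with known variance, the posterior is Normal; its mode equals its mean, the precision-weighted average.
Prior precision 1/σ₀² = 1/1 = 1; data precision n/σ² = 14/3.
μ̂ = (1·12 + (14/3)·13.37) / (1 + 14/3) = (11159/150)/(17/3) = 11159/850 ≈ 13.128.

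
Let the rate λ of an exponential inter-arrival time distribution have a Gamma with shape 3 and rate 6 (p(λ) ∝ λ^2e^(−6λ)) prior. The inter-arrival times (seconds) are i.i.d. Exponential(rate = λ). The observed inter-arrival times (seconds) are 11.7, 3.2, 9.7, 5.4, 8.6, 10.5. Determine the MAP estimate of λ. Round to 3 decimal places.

The Exponential(rate=λ) likelihood is ∝ λ^n e^(−λΣtᵢ). Here n = 6 and Σtᵢ = 11.7 + 3.2 + 9.7 + 5.4 + 8.6 + 10.5 = 49.1.
Posterior ∝ λ^2e^(−6λ) · λ^6e^(−49.1λ) = λ^8e^(−55.1λ), i.e. Gamma(9, 55.1).
Mode = (a−1)/b = 8/55.1 ≈ 0.145.

λ̂_MAP = 0.145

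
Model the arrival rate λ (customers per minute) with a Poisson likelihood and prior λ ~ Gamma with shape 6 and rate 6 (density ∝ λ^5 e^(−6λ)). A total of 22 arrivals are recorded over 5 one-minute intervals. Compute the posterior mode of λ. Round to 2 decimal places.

λ̂_MAP = 2.45

Σxᵢ = 22, n = 5.
Posterior ∝ λ^5e^(−6λ) · λ^22e^(−5λ) = λ^27e^(−11λ), i.e. Gamma(shape=28, rate=11).
The mode of a Gamma(a, b) with a ≥ 1 (shape–rate) is (a−1)/b = 27/11 ≈ 2.45.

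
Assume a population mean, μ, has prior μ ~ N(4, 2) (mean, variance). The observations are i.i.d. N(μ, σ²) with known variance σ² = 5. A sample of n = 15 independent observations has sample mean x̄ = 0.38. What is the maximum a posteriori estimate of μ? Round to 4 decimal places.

n = 15, x̄ = 0.38.
For a Normal prior and Normal likelihood with known variance, the posterior is Normal; its mode equals its mean, the precision-weighted average.
Prior precision 1/σ₀² = 1/2 = 0.5; data precision n/σ² = 15/5 = 3.
μ̂ = (0.5·4 + 3·0.38) / (0.5 + 3) = 3.14/3.5 = 157/175 ≈ 0.8971.

μ̂_MAP = 0.8971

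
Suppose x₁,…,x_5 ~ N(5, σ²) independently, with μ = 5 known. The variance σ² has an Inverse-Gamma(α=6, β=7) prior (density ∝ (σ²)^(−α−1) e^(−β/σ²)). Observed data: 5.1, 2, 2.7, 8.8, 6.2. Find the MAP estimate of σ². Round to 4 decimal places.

Sum of squared deviations about the known mean: SS = (5.1−5)² + (2−5)² + (2.7−5)² + (8.8−5)² + (6.2−5)² = 30.18.
The Normal likelihood contributes (σ²)^(−n/2) exp(−SS/(2σ²)), so the posterior is Inverse-Gamma(α + n/2, β + SS/2) = Inverse-Gamma(8.5, 22.09).
The mode of Inverse-Gamma(a, b) is b/(a+1) = 22.09/9.5 ≈ 2.3253.

σ̂²_MAP = 2.3253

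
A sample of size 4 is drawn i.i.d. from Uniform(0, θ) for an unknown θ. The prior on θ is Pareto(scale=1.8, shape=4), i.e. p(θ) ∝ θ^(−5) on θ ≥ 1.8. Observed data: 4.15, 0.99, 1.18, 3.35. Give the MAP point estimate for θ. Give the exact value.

The Uniform(0, θ) likelihood is θ^(−n) for θ ≥ max(xᵢ), zero otherwise. Here max(xᵢ) = 4.15.
Posterior ∝ θ^(−5) · θ^(−4) = θ^(−9) on θ ≥ max(1.8, 4.15) = 4.15.
This density is strictly decreasing in θ, so the posterior mode lies at the lower boundary of the support.

θ̂_MAP = 4.15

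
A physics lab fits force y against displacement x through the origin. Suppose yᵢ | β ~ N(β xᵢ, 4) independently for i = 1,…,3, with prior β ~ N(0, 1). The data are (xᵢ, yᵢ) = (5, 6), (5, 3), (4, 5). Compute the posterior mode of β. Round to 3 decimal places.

β̂_MAP = 0.929

log p(β | y) = −Σ(yᵢ − βxᵢ)²/(2·4) − β²/(2·1) + const.
Setting the derivative to zero: Σxᵢ(yᵢ − βxᵢ)/4 − β/1 = 0, so β = Σxᵢyᵢ / (Σxᵢ² + σ²/τ²).
Σxᵢyᵢ = 5·6 + 5·3 + 4·5 = 65; Σxᵢ² = 66; σ²/τ² = 4.
β̂_MAP = 65 / (66 + 4) = 65/70 ≈ 0.929.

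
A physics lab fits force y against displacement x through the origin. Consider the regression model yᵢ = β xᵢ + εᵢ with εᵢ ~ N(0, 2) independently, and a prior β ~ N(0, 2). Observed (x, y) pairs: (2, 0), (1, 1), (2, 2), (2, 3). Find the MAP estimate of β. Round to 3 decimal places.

log p(β | y) = −Σ(yᵢ − βxᵢ)²/(2·2) − β²/(2·2) + const.
Setting the derivative to zero: Σxᵢ(yᵢ − βxᵢ)/2 − β/2 = 0, so β = Σxᵢyᵢ / (Σxᵢ² + σ²/τ²).
Σxᵢyᵢ = 2·0 + 1·1 + 2·2 + 2·3 = 11; Σxᵢ² = 13; σ²/τ² = 1.
β̂_MAP = 11 / (13 + 1) = 11/14 ≈ 0.786.

β̂_MAP = 0.786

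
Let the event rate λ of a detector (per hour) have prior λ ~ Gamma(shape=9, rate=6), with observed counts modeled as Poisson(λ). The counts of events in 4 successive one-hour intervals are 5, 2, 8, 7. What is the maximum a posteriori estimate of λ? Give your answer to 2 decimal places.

Σxᵢ = 5+2+8+7 = 22, with n = 4.
Posterior ∝ λ^8e^(−6λ) · λ^22e^(−4λ) = λ^30e^(−10λ), i.e. Gamma(shape=31, rate=10).
The mode of a Gamma(a, b) with a ≥ 1 (shape–rate) is (a−1)/b = 30/10 ≈ 3.00.

λ̂_MAP = 3.00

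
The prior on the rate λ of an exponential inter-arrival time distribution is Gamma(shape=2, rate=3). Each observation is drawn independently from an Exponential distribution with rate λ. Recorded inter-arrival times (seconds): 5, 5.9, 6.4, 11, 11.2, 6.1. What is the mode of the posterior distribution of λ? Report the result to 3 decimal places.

The Exponential(rate=λ) likelihood is ∝ λ^n e^(−λΣtᵢ). Here n = 6 and Σtᵢ = 5 + 5.9 + 6.4 + 11 + 11.2 + 6.1 = 45.6.
Posterior ∝ λe^(−3λ) · λ^6e^(−45.6λ) = λ^7e^(−48.6λ), i.e. Gamma(8, 48.6).
Mode = (a−1)/b = 7/48.6 ≈ 0.144.

λ̂_MAP = 0.144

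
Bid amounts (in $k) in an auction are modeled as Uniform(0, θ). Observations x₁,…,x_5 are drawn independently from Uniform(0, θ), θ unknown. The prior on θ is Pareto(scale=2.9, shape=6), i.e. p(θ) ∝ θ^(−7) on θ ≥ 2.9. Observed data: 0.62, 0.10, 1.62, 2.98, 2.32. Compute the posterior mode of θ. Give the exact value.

The Uniform(0, θ) likelihood is θ^(−n) for θ ≥ max(xᵢ), zero otherwise. Here max(xᵢ) = 2.98.
Posterior ∝ θ^(−7) · θ^(−5) = θ^(−12) on θ ≥ max(2.9, 2.98) = 2.98.
This density is strictly decreasing in θ, so the posterior mode lies at the lower boundary of the support.

θ̂_MAP = 2.98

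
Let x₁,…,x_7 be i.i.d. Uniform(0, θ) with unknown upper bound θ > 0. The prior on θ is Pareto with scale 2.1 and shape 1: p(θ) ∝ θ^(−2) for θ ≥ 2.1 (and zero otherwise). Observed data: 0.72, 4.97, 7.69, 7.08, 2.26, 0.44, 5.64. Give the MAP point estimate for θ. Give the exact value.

The Uniform(0, θ) likelihood is θ^(−n) for θ ≥ max(xᵢ), zero otherwise. Here max(xᵢ) = 7.69.
Posterior ∝ θ^(−2) · θ^(−7) = θ^(−9) on θ ≥ max(2.1, 7.69) = 7.69.
This density is strictly decreasing in θ, so the posterior mode lies at the lower boundary of the support.

θ̂_MAP = 7.69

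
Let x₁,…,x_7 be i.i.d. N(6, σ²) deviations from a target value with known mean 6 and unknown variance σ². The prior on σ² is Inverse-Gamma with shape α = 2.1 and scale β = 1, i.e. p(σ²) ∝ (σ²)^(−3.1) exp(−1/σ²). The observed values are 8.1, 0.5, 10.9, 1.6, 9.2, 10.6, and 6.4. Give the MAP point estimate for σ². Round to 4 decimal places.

σ̂²_MAP = 8.4538

Sum of squared deviations about the known mean: SS = (8.1−6)² + (0.5−6)² + (10.9−6)² + (1.6−6)² + (9.2−6)² + (10.6−6)² + (6.4−6)² = 109.59.
The Normal likelihood contributes (σ²)^(−n/2) exp(−SS/(2σ²)), so the posterior is Inverse-Gamma(α + n/2, β + SS/2) = Inverse-Gamma(5.6, 55.795).
The mode of Inverse-Gamma(a, b) is b/(a+1) = 55.795/6.6 ≈ 8.4538.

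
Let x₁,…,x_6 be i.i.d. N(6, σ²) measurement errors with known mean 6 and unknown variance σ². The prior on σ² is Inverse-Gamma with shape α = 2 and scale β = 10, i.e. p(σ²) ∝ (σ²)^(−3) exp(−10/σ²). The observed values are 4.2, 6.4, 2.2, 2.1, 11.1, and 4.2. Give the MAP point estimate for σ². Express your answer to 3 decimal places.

Sum of squared deviations about the known mean: SS = (4.2−6)² + (6.4−6)² + (2.2−6)² + (2.1−6)² + (11.1−6)² + (4.2−6)² = 62.3.
The Normal likelihood contributes (σ²)^(−n/2) exp(−SS/(2σ²)), so the posterior is Inverse-Gamma(α + n/2, β + SS/2) = Inverse-Gamma(5, 41.15).
The mode of Inverse-Gamma(a, b) is b/(a+1) = 41.15/6 ≈ 6.858.

σ̂²_MAP = 6.858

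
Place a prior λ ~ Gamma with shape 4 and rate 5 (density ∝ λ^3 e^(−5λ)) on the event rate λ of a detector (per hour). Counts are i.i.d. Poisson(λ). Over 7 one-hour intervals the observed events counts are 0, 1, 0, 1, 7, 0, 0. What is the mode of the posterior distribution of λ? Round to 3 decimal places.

λ̂_MAP = 1.000

Σxᵢ = 0+1+0+1+7+0+0 = 9, with n = 7.
Posterior ∝ λ^3e^(−5λ) · λ^9e^(−7λ) = λ^12e^(−12λ), i.e. Gamma(shape=13, rate=12).
The mode of a Gamma(a, b) with a ≥ 1 (shape–rate) is (a−1)/b = 12/12 ≈ 1.000.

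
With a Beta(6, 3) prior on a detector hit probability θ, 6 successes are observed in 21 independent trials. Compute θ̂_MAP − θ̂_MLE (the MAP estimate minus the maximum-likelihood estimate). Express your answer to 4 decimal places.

MAP − MLE = 0.1071

Posterior is Beta(12, 18); MAP = (12−1)/(30−2) = 11/28 ≈ 0.39286.
MLE ignores the prior: θ̂_MLE = k/n = 6/21 ≈ 0.28571.
Difference = 11/28 − 6/21 = 3/28 ≈ 0.1071.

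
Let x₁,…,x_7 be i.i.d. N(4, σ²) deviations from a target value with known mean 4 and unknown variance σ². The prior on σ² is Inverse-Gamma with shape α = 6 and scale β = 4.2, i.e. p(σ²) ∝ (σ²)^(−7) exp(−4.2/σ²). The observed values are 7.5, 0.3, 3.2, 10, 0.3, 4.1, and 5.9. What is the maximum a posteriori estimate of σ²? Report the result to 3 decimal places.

Sum of squared deviations about the known mean: SS = (7.5−4)² + (0.3−4)² + (3.2−4)² + (10−4)² + (0.3−4)² + (4.1−4)² + (5.9−4)² = 79.89.
The Normal likelihood contributes (σ²)^(−n/2) exp(−SS/(2σ²)), so the posterior is Inverse-Gamma(α + n/2, β + SS/2) = Inverse-Gamma(9.5, 44.145).
The mode of Inverse-Gamma(a, b) is b/(a+1) = 44.145/10.5 ≈ 4.204.

σ̂²_MAP = 4.204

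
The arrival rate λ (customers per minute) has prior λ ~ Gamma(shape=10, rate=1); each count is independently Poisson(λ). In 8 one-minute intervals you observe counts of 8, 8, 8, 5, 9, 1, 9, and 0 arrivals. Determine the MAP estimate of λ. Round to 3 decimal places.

Σxᵢ = 8+8+8+5+9+1+9+0 = 48, with n = 8.
Posterior ∝ λ^9e^(−1λ) · λ^48e^(−8λ) = λ^57e^(−9λ), i.e. Gamma(shape=58, rate=9).
The mode of a Gamma(a, b) with a ≥ 1 (shape–rate) is (a−1)/b = 57/9 ≈ 6.333.

λ̂_MAP = 6.333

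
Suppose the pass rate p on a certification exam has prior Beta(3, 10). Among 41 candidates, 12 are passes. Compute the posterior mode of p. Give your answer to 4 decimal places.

Prior: Beta(3, 10).
Data: 12 successes in 41 trials. The binomial likelihood contributes p^12(1−p)^29, so the posterior is Beta(3+12, 10+29) = Beta(15, 39).
For Beta(a, b) with a, b > 1 the mode is (a−1)/(a+b−2) = 14/52 ≈ 0.2692.

p̂_MAP = 0.2692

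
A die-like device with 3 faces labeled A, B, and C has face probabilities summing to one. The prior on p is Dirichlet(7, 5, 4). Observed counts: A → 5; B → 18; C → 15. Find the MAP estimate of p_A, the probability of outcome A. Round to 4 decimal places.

MAP estimate of p_A = 0.2157

The posterior is Dirichlet(αᵢ + nᵢ) = Dirichlet(12, 23, 19).
For a Dirichlet(a₁,…,a_K) with all aᵢ > 1, the mode has j-th component (aⱼ − 1)/(Σaᵢ − K).
Here Σaᵢ = 54 and K = 3, so p_A = (12 − 1)/(54 − 3) = 11/51 ≈ 0.2157.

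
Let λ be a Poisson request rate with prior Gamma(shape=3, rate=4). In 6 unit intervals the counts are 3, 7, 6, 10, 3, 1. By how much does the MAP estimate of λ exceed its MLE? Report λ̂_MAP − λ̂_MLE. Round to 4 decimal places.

MAP − MLE = -1.8000

Σxᵢ = 30. Posterior is Gamma(33, 10); MAP = (33−1)/10 = 32/10 ≈ 3.20000.
MLE = x̄ = 30/6 ≈ 5.00000.
Difference = 32/10 − 30/6 = -9/5 ≈ -1.8000.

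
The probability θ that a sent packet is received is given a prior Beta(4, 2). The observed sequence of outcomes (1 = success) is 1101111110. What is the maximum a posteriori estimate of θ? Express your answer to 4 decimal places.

θ̂_MAP = 0.7857

Prior: Beta(4, 2).
Data: 8 successes in 10 trials (from the sequence). The binomial likelihood contributes θ^8(1−θ)^2, so the posterior is Beta(4+8, 2+2) = Beta(12, 4).
For Beta(a, b) with a, b > 1 the mode is (a−1)/(a+b−2) = 11/14 ≈ 0.7857.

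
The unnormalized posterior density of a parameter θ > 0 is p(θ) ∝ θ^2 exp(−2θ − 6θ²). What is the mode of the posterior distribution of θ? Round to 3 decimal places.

ℓ'(θ) = 2/θ − 2 − 12θ. Setting this to zero and multiplying by θ: 12θ² + 2θ − 2 = 0.
θ = (−2 + √(2² + 4·12·2)) / (2·12) = (−2 + √100) / 24 = (−2 + 10)/24 = 1/3.
ℓ''(θ) = −2/θ² − 12 < 0, confirming a maximum.

θ̂_MAP = 0.333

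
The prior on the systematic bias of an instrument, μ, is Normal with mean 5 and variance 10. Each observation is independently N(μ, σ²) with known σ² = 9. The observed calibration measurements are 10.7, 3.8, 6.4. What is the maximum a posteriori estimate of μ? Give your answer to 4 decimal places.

μ̂_MAP = 6.5128

n = 3; x̄ = (10.7 + 3.8 + 6.4)/3 = 20.9/3 = 209/30 ≈ 6.9667.
For a Normal prior and Normal likelihood with known variance, the posterior is Normal; its mode equals its mean, the precision-weighted average.
Prior precision 1/σ₀² = 1/10 = 0.1; data precision n/σ² = 3/9 = 1/3.
μ̂ = (0.1·5 + (1/3)·(209/30)) / (0.1 + 1/3) = (127/45)/(13/30) = 254/39 ≈ 6.5128.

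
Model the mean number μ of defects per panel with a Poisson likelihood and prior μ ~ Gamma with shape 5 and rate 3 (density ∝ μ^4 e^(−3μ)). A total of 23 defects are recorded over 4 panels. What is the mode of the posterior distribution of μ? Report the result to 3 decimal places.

μ̂_MAP = 3.857

Σxᵢ = 23, n = 4.
Posterior ∝ μ^4e^(−3μ) · μ^23e^(−4μ) = μ^27e^(−7μ), i.e. Gamma(shape=28, rate=7).
The mode of a Gamma(a, b) with a ≥ 1 (shape–rate) is (a−1)/b = 27/7 ≈ 3.857.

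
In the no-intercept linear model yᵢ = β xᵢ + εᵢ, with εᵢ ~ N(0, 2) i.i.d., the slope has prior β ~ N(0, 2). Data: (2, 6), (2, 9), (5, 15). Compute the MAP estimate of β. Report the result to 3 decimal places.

log p(β | y) = −Σ(yᵢ − βxᵢ)²/(2·2) − β²/(2·2) + const.
Setting the derivative to zero: Σxᵢ(yᵢ − βxᵢ)/2 − β/2 = 0, so β = Σxᵢyᵢ / (Σxᵢ² + σ²/τ²).
Σxᵢyᵢ = 2·6 + 2·9 + 5·15 = 105; Σxᵢ² = 33; σ²/τ² = 1.
β̂_MAP = 105 / (33 + 1) = 105/34 ≈ 3.088.

β̂_MAP = 3.088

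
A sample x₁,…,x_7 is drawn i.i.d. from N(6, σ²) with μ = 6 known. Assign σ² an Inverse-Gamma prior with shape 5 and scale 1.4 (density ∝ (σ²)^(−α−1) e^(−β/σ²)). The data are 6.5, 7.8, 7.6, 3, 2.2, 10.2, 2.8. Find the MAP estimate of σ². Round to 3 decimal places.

σ̂²_MAP = 3.167

Sum of squared deviations about the known mean: SS = (6.5−6)² + (7.8−6)² + (7.6−6)² + (3−6)² + (2.2−6)² + (10.2−6)² + (2.8−6)² = 57.37.
The Normal likelihood contributes (σ²)^(−n/2) exp(−SS/(2σ²)), so the posterior is Inverse-Gamma(α + n/2, β + SS/2) = Inverse-Gamma(8.5, 30.085).
The mode of Inverse-Gamma(a, b) is b/(a+1) = 30.085/9.5 ≈ 3.167.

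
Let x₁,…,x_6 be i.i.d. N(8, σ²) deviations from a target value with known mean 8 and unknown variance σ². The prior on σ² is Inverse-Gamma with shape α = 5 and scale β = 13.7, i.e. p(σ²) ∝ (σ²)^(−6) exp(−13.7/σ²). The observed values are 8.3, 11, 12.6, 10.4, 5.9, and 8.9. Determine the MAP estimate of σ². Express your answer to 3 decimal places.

σ̂²_MAP = 3.813

Sum of squared deviations about the known mean: SS = (8.3−8)² + (11−8)² + (12.6−8)² + (10.4−8)² + (5.9−8)² + (8.9−8)² = 41.23.
The Normal likelihood contributes (σ²)^(−n/2) exp(−SS/(2σ²)), so the posterior is Inverse-Gamma(α + n/2, β + SS/2) = Inverse-Gamma(8, 34.315).
The mode of Inverse-Gamma(a, b) is b/(a+1) = 34.315/9 ≈ 3.813.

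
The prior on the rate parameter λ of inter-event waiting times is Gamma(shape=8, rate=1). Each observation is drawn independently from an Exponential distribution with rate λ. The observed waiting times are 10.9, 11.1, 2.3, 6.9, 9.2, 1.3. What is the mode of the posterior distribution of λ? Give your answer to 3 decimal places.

λ̂_MAP = 0.304

The Exponential(rate=λ) likelihood is ∝ λ^n e^(−λΣtᵢ). Here n = 6 and Σtᵢ = 10.9 + 11.1 + 2.3 + 6.9 + 9.2 + 1.3 = 41.7.
Posterior ∝ λ^7e^(−1λ) · λ^6e^(−41.7λ) = λ^13e^(−42.7λ), i.e. Gamma(14, 42.7).
Mode = (a−1)/b = 13/42.7 ≈ 0.304.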